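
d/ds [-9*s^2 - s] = -18*s - 1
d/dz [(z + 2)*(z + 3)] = 2*z + 5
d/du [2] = 0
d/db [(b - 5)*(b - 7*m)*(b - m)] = 3*b^2 - 16*b*m - 10*b + 7*m^2 + 40*m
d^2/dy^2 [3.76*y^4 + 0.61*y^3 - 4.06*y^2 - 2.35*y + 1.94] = 45.12*y^2 + 3.66*y - 8.12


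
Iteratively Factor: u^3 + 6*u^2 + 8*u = (u)*(u^2 + 6*u + 8) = u*(u + 4)*(u + 2)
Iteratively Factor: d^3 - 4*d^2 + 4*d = (d - 2)*(d^2 - 2*d) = d*(d - 2)*(d - 2)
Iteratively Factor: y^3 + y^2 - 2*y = (y)*(y^2 + y - 2) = y*(y - 1)*(y + 2)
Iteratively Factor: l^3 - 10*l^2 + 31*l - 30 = (l - 5)*(l^2 - 5*l + 6) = (l - 5)*(l - 3)*(l - 2)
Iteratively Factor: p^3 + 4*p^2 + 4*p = (p + 2)*(p^2 + 2*p) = p*(p + 2)*(p + 2)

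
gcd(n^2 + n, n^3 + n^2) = n^2 + n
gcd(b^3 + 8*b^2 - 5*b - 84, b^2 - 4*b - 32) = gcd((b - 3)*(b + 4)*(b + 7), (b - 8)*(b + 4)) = b + 4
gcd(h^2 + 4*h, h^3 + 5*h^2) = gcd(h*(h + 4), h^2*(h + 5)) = h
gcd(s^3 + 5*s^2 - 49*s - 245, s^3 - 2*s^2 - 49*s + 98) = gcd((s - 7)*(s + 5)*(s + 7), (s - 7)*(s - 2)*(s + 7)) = s^2 - 49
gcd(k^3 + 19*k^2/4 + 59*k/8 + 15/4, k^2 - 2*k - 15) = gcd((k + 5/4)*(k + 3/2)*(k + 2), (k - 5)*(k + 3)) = 1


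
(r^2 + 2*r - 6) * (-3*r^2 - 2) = -3*r^4 - 6*r^3 + 16*r^2 - 4*r + 12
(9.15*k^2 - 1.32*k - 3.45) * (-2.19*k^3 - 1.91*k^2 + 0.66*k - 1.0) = -20.0385*k^5 - 14.5857*k^4 + 16.1157*k^3 - 3.4317*k^2 - 0.957*k + 3.45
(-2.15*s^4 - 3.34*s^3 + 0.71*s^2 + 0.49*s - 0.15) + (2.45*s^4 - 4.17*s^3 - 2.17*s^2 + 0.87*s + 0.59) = 0.3*s^4 - 7.51*s^3 - 1.46*s^2 + 1.36*s + 0.44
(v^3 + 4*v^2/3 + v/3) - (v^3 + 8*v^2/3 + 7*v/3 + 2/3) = -4*v^2/3 - 2*v - 2/3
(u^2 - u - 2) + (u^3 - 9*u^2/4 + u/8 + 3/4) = u^3 - 5*u^2/4 - 7*u/8 - 5/4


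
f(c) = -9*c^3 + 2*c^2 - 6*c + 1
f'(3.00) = -237.00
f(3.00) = -242.00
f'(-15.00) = -6141.00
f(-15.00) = 30916.00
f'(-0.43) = -12.71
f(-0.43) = 4.67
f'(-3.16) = -288.25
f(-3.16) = 323.92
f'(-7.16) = -1418.81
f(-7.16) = 3450.05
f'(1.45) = -56.97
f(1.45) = -30.93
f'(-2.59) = -197.48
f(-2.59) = 186.32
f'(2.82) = -209.43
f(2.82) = -201.85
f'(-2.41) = -172.46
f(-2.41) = 153.05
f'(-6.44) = -1151.55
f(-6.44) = 2526.40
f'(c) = -27*c^2 + 4*c - 6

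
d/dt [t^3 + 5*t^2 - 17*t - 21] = 3*t^2 + 10*t - 17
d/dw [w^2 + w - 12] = 2*w + 1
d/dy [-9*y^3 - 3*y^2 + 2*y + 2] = -27*y^2 - 6*y + 2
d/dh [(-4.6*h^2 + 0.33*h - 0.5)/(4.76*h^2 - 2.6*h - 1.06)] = (10.3892*h^2 + 14.512*h - 1.6498)/(22.6576*h^4 - 24.752*h^3 - 3.3312*h^2 + 5.512*h + 1.1236)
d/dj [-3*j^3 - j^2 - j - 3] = -9*j^2 - 2*j - 1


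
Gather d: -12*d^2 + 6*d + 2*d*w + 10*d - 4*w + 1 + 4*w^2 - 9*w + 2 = -12*d^2 + d*(2*w + 16) + 4*w^2 - 13*w + 3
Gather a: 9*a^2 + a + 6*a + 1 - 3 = 9*a^2 + 7*a - 2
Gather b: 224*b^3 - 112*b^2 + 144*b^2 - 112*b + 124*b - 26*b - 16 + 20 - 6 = 224*b^3 + 32*b^2 - 14*b - 2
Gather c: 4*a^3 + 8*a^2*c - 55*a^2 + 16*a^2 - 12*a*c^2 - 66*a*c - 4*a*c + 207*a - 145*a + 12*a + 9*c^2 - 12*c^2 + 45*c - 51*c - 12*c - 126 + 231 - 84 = 4*a^3 - 39*a^2 + 74*a + c^2*(-12*a - 3) + c*(8*a^2 - 70*a - 18) + 21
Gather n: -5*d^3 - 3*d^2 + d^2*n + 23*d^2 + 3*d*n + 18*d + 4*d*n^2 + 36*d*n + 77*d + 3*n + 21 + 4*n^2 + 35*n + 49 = -5*d^3 + 20*d^2 + 95*d + n^2*(4*d + 4) + n*(d^2 + 39*d + 38) + 70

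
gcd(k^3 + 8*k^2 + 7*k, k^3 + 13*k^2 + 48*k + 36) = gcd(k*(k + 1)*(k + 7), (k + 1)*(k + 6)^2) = k + 1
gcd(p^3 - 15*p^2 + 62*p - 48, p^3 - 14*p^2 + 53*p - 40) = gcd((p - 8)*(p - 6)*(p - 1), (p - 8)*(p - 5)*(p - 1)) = p^2 - 9*p + 8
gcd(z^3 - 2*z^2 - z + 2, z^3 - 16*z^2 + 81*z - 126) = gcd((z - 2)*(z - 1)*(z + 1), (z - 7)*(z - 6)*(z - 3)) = 1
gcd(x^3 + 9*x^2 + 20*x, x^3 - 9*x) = x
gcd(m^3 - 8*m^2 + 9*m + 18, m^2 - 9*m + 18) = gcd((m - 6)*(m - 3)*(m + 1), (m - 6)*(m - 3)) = m^2 - 9*m + 18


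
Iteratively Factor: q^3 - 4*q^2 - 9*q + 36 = (q - 3)*(q^2 - q - 12) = (q - 3)*(q + 3)*(q - 4)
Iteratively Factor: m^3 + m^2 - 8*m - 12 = (m - 3)*(m^2 + 4*m + 4) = (m - 3)*(m + 2)*(m + 2)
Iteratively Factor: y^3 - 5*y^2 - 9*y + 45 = (y - 5)*(y^2 - 9) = (y - 5)*(y + 3)*(y - 3)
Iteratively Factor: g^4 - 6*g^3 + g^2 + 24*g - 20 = (g - 1)*(g^3 - 5*g^2 - 4*g + 20) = (g - 2)*(g - 1)*(g^2 - 3*g - 10) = (g - 2)*(g - 1)*(g + 2)*(g - 5)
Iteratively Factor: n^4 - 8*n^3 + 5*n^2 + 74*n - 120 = (n - 5)*(n^3 - 3*n^2 - 10*n + 24) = (n - 5)*(n + 3)*(n^2 - 6*n + 8) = (n - 5)*(n - 4)*(n + 3)*(n - 2)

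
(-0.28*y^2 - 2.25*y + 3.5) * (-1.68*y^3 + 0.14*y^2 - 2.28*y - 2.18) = 0.4704*y^5 + 3.7408*y^4 - 5.5566*y^3 + 6.2304*y^2 - 3.075*y - 7.63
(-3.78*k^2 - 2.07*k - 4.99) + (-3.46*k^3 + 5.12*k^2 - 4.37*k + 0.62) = -3.46*k^3 + 1.34*k^2 - 6.44*k - 4.37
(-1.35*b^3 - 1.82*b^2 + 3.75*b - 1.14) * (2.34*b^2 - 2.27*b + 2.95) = -3.159*b^5 - 1.1943*b^4 + 8.9239*b^3 - 16.5491*b^2 + 13.6503*b - 3.363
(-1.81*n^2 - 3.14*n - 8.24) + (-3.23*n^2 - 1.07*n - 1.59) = -5.04*n^2 - 4.21*n - 9.83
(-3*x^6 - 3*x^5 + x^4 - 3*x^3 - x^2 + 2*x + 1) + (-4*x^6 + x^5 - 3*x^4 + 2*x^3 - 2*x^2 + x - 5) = -7*x^6 - 2*x^5 - 2*x^4 - x^3 - 3*x^2 + 3*x - 4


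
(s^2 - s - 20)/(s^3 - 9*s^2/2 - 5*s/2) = 2*(s + 4)/(s*(2*s + 1))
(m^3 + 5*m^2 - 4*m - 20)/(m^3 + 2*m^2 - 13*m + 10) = (m + 2)/(m - 1)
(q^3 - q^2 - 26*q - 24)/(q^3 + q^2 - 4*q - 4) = (q^2 - 2*q - 24)/(q^2 - 4)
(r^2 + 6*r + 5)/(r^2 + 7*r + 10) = (r + 1)/(r + 2)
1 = 1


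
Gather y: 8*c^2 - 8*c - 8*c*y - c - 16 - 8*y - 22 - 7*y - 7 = 8*c^2 - 9*c + y*(-8*c - 15) - 45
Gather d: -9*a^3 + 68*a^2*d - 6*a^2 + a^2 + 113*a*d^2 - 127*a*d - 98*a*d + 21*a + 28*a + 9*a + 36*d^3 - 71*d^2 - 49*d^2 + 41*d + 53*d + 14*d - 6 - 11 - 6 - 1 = -9*a^3 - 5*a^2 + 58*a + 36*d^3 + d^2*(113*a - 120) + d*(68*a^2 - 225*a + 108) - 24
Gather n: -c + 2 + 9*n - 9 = -c + 9*n - 7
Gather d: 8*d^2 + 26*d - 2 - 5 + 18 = 8*d^2 + 26*d + 11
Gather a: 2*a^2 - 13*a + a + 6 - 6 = 2*a^2 - 12*a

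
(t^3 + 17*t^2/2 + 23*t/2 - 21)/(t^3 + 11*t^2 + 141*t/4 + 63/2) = 2*(t - 1)/(2*t + 3)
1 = 1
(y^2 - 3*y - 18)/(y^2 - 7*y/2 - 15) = 2*(y + 3)/(2*y + 5)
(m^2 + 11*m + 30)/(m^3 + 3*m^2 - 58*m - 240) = 1/(m - 8)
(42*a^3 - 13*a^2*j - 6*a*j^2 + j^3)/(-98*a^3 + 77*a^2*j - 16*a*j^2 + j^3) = (-3*a - j)/(7*a - j)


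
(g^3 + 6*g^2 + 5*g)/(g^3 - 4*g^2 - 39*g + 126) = g*(g^2 + 6*g + 5)/(g^3 - 4*g^2 - 39*g + 126)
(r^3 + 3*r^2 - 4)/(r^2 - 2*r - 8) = (r^2 + r - 2)/(r - 4)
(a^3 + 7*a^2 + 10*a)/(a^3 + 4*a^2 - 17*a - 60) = a*(a + 2)/(a^2 - a - 12)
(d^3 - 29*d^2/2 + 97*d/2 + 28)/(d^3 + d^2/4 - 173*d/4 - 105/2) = 2*(2*d^2 - 15*d - 8)/(4*d^2 + 29*d + 30)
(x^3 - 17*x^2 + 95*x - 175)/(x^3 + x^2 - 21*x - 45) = (x^2 - 12*x + 35)/(x^2 + 6*x + 9)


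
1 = 1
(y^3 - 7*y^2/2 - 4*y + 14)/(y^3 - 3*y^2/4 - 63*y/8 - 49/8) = 4*(y^2 - 4)/(4*y^2 + 11*y + 7)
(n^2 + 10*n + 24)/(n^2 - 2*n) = (n^2 + 10*n + 24)/(n*(n - 2))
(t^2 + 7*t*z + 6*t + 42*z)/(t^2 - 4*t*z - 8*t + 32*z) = (t^2 + 7*t*z + 6*t + 42*z)/(t^2 - 4*t*z - 8*t + 32*z)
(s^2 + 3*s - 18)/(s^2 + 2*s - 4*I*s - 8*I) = (s^2 + 3*s - 18)/(s^2 + s*(2 - 4*I) - 8*I)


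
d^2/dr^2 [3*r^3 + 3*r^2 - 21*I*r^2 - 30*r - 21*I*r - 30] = 18*r + 6 - 42*I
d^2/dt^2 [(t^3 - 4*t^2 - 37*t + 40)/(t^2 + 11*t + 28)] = 40*(5*t^3 + 69*t^2 + 339*t + 599)/(t^6 + 33*t^5 + 447*t^4 + 3179*t^3 + 12516*t^2 + 25872*t + 21952)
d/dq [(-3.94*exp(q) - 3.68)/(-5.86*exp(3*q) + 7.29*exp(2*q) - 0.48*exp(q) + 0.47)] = (-46.1768*exp(3*q) - 35.9718*exp(2*q) + 53.6544*exp(q) - 3.6182)*exp(q)/(34.3396*exp(6*q) - 85.4388*exp(5*q) + 58.7697*exp(4*q) - 12.5068*exp(3*q) + 7.083*exp(2*q) - 0.4512*exp(q) + 0.2209)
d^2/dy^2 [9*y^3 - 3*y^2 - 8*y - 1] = 54*y - 6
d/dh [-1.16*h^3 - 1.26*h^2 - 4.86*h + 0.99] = -3.48*h^2 - 2.52*h - 4.86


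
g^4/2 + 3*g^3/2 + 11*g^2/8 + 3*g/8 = g*(g/2 + 1/2)*(g + 1/2)*(g + 3/2)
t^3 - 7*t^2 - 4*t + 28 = (t - 7)*(t - 2)*(t + 2)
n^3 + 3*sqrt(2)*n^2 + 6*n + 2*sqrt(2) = (n + sqrt(2))^3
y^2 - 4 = (y - 2)*(y + 2)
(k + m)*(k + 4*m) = k^2 + 5*k*m + 4*m^2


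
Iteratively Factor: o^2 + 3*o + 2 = (o + 2)*(o + 1)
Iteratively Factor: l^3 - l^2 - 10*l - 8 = (l + 1)*(l^2 - 2*l - 8) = (l - 4)*(l + 1)*(l + 2)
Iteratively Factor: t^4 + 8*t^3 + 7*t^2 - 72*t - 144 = (t + 4)*(t^3 + 4*t^2 - 9*t - 36) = (t + 3)*(t + 4)*(t^2 + t - 12) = (t + 3)*(t + 4)^2*(t - 3)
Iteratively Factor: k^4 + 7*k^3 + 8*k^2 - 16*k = (k)*(k^3 + 7*k^2 + 8*k - 16) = k*(k - 1)*(k^2 + 8*k + 16) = k*(k - 1)*(k + 4)*(k + 4)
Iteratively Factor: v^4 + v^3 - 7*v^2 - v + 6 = (v + 3)*(v^3 - 2*v^2 - v + 2) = (v - 2)*(v + 3)*(v^2 - 1) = (v - 2)*(v + 1)*(v + 3)*(v - 1)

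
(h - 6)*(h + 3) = h^2 - 3*h - 18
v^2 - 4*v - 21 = (v - 7)*(v + 3)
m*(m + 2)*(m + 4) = m^3 + 6*m^2 + 8*m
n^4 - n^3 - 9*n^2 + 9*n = n*(n - 3)*(n - 1)*(n + 3)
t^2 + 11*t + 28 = (t + 4)*(t + 7)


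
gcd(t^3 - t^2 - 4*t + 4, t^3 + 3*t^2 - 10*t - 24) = t + 2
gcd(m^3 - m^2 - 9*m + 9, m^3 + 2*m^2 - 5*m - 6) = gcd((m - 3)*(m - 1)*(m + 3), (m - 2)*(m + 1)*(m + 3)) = m + 3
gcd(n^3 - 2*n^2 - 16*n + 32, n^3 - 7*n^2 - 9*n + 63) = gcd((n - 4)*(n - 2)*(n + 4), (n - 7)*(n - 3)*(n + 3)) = 1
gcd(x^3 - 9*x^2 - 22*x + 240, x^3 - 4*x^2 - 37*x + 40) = x^2 - 3*x - 40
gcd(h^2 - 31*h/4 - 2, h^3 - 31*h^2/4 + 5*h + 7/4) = h + 1/4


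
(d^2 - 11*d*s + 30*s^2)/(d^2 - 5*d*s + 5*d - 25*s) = (d - 6*s)/(d + 5)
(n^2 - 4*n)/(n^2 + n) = (n - 4)/(n + 1)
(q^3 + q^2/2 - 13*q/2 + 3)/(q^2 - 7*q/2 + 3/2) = (q^2 + q - 6)/(q - 3)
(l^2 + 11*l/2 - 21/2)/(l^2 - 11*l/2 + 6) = (l + 7)/(l - 4)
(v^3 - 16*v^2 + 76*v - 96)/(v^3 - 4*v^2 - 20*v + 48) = (v - 8)/(v + 4)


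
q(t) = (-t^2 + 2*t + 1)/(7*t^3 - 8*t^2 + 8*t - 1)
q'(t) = (2 - 2*t)/(7*t^3 - 8*t^2 + 8*t - 1) + (-21*t^2 + 16*t - 8)*(-t^2 + 2*t + 1)/(7*t^3 - 8*t^2 + 8*t - 1)^2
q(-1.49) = 0.08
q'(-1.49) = 0.02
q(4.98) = -0.02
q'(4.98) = 0.00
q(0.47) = 1.00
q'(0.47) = -2.36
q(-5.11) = 0.03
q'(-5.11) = 0.01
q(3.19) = -0.02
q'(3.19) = -0.01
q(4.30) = -0.02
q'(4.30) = -0.00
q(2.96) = -0.01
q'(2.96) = -0.01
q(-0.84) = 0.08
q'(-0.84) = -0.05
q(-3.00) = 0.05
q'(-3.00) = 0.01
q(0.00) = -1.00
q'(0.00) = -10.00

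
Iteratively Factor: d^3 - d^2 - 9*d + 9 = (d + 3)*(d^2 - 4*d + 3) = (d - 1)*(d + 3)*(d - 3)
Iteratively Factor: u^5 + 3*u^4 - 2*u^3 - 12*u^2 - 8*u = (u + 2)*(u^4 + u^3 - 4*u^2 - 4*u) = (u + 1)*(u + 2)*(u^3 - 4*u) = (u + 1)*(u + 2)^2*(u^2 - 2*u) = u*(u + 1)*(u + 2)^2*(u - 2)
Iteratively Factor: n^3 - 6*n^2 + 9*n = (n - 3)*(n^2 - 3*n) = n*(n - 3)*(n - 3)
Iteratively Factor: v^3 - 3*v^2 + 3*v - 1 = (v - 1)*(v^2 - 2*v + 1) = (v - 1)^2*(v - 1)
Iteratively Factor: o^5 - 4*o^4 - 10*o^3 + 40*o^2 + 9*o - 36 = (o - 1)*(o^4 - 3*o^3 - 13*o^2 + 27*o + 36) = (o - 1)*(o + 3)*(o^3 - 6*o^2 + 5*o + 12) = (o - 1)*(o + 1)*(o + 3)*(o^2 - 7*o + 12) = (o - 4)*(o - 1)*(o + 1)*(o + 3)*(o - 3)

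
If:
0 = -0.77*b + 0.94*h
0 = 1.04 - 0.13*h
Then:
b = 9.77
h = 8.00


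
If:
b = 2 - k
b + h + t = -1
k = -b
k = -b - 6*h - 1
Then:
No Solution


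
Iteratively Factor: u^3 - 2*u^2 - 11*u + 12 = (u - 1)*(u^2 - u - 12) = (u - 4)*(u - 1)*(u + 3)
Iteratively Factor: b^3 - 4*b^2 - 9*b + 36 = (b - 3)*(b^2 - b - 12) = (b - 3)*(b + 3)*(b - 4)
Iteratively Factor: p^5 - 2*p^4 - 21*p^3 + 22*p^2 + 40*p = (p - 2)*(p^4 - 21*p^2 - 20*p) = p*(p - 2)*(p^3 - 21*p - 20) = p*(p - 2)*(p + 4)*(p^2 - 4*p - 5) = p*(p - 5)*(p - 2)*(p + 4)*(p + 1)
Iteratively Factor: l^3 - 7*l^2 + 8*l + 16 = (l + 1)*(l^2 - 8*l + 16) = (l - 4)*(l + 1)*(l - 4)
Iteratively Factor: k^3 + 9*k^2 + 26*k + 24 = (k + 2)*(k^2 + 7*k + 12) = (k + 2)*(k + 3)*(k + 4)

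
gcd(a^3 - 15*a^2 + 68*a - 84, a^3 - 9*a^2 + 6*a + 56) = a - 7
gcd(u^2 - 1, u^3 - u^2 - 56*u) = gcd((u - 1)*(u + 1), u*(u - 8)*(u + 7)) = 1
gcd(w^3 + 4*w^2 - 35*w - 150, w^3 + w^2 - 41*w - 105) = w + 5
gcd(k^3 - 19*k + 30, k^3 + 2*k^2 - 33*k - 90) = k + 5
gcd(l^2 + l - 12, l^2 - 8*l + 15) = l - 3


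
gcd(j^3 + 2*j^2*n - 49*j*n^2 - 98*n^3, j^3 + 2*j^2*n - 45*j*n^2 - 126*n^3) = j - 7*n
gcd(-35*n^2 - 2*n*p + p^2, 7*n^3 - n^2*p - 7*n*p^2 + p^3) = -7*n + p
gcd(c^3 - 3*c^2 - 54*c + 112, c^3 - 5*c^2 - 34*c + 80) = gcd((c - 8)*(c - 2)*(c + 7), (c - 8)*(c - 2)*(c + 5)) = c^2 - 10*c + 16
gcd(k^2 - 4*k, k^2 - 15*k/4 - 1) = k - 4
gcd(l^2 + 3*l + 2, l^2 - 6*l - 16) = l + 2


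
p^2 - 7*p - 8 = (p - 8)*(p + 1)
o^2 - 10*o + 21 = (o - 7)*(o - 3)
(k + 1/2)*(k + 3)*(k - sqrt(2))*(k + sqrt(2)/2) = k^4 - sqrt(2)*k^3/2 + 7*k^3/2 - 7*sqrt(2)*k^2/4 + k^2/2 - 7*k/2 - 3*sqrt(2)*k/4 - 3/2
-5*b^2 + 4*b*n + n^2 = (-b + n)*(5*b + n)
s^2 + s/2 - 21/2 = (s - 3)*(s + 7/2)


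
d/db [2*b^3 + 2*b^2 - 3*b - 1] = 6*b^2 + 4*b - 3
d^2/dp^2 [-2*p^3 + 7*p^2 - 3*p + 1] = 14 - 12*p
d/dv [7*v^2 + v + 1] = 14*v + 1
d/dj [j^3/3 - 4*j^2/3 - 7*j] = j^2 - 8*j/3 - 7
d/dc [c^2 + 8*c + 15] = 2*c + 8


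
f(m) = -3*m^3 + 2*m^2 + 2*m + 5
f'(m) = -9*m^2 + 4*m + 2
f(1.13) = 5.49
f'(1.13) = -4.97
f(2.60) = -29.01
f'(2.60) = -48.44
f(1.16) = 5.33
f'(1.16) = -5.47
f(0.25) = 5.58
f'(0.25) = 2.44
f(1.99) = -6.74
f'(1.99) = -25.68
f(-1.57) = 18.40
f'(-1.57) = -26.46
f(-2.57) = 63.99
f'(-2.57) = -67.72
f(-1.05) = 8.58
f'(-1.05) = -12.12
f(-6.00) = 713.00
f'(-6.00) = -346.00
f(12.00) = -4867.00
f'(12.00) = -1246.00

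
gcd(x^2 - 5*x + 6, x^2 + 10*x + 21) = 1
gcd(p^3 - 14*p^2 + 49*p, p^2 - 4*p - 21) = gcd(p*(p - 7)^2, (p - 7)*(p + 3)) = p - 7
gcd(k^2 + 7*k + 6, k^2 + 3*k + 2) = k + 1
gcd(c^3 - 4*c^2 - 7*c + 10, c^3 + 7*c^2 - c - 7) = c - 1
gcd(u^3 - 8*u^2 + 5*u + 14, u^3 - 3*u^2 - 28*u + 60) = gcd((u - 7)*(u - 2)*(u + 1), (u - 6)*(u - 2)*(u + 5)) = u - 2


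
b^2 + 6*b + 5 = (b + 1)*(b + 5)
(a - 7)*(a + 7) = a^2 - 49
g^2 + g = g*(g + 1)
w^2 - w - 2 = (w - 2)*(w + 1)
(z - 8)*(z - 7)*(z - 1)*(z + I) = z^4 - 16*z^3 + I*z^3 + 71*z^2 - 16*I*z^2 - 56*z + 71*I*z - 56*I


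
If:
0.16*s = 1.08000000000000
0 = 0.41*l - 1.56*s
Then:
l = 25.68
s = 6.75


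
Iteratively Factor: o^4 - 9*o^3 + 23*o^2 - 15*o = (o)*(o^3 - 9*o^2 + 23*o - 15) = o*(o - 1)*(o^2 - 8*o + 15) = o*(o - 5)*(o - 1)*(o - 3)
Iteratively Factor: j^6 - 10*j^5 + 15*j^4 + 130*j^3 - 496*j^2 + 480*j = (j - 4)*(j^5 - 6*j^4 - 9*j^3 + 94*j^2 - 120*j) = (j - 4)*(j - 2)*(j^4 - 4*j^3 - 17*j^2 + 60*j) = (j - 4)*(j - 2)*(j + 4)*(j^3 - 8*j^2 + 15*j) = j*(j - 4)*(j - 2)*(j + 4)*(j^2 - 8*j + 15) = j*(j - 4)*(j - 3)*(j - 2)*(j + 4)*(j - 5)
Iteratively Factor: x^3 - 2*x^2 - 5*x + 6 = (x - 1)*(x^2 - x - 6) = (x - 1)*(x + 2)*(x - 3)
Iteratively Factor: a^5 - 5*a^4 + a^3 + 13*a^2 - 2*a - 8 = (a + 1)*(a^4 - 6*a^3 + 7*a^2 + 6*a - 8) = (a - 4)*(a + 1)*(a^3 - 2*a^2 - a + 2) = (a - 4)*(a - 2)*(a + 1)*(a^2 - 1) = (a - 4)*(a - 2)*(a + 1)^2*(a - 1)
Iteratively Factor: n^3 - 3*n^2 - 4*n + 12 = (n - 2)*(n^2 - n - 6) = (n - 3)*(n - 2)*(n + 2)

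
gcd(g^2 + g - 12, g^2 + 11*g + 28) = g + 4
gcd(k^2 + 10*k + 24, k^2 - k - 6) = 1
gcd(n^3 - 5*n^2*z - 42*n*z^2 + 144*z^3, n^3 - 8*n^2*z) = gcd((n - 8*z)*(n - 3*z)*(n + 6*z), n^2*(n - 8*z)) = -n + 8*z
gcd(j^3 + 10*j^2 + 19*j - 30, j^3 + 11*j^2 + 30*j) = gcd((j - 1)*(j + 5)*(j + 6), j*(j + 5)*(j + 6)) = j^2 + 11*j + 30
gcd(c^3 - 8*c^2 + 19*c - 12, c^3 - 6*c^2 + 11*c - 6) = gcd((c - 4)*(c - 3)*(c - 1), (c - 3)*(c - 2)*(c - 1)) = c^2 - 4*c + 3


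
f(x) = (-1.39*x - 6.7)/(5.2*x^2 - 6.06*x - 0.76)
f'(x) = (6.06 - 10.4*x)*(-1.39*x - 6.7)/(5.2*x^2 - 6.06*x - 0.76)^2 - 1.39/(5.2*x^2 - 6.06*x - 0.76)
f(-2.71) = -0.05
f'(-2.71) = -0.06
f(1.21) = 17.49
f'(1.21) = 240.96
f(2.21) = -0.87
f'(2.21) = 1.18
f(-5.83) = 0.01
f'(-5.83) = -0.00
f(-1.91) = -0.14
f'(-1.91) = -0.16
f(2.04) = -1.12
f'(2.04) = 1.83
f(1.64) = -2.73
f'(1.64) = 8.71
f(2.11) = -1.00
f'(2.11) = 1.51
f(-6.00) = 0.01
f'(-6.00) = -0.00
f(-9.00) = 0.01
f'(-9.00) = -0.00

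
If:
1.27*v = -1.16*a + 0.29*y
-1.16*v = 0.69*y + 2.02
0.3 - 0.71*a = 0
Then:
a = 0.42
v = -0.76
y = -1.65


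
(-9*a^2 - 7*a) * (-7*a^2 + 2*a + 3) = 63*a^4 + 31*a^3 - 41*a^2 - 21*a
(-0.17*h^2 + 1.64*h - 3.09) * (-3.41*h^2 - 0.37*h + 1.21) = 0.5797*h^4 - 5.5295*h^3 + 9.7244*h^2 + 3.1277*h - 3.7389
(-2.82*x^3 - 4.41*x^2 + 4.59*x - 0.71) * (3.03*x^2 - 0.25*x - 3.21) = -8.5446*x^5 - 12.6573*x^4 + 24.0624*x^3 + 10.8573*x^2 - 14.5564*x + 2.2791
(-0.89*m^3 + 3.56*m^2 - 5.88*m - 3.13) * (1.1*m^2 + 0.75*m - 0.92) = -0.979*m^5 + 3.2485*m^4 - 2.9792*m^3 - 11.1282*m^2 + 3.0621*m + 2.8796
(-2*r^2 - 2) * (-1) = 2*r^2 + 2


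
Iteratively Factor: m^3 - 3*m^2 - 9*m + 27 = (m + 3)*(m^2 - 6*m + 9) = (m - 3)*(m + 3)*(m - 3)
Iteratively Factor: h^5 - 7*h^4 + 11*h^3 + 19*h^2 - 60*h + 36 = (h - 3)*(h^4 - 4*h^3 - h^2 + 16*h - 12) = (h - 3)^2*(h^3 - h^2 - 4*h + 4) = (h - 3)^2*(h + 2)*(h^2 - 3*h + 2) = (h - 3)^2*(h - 1)*(h + 2)*(h - 2)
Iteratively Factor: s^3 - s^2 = (s - 1)*(s^2) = s*(s - 1)*(s)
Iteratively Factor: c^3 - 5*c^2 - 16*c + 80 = (c - 5)*(c^2 - 16) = (c - 5)*(c - 4)*(c + 4)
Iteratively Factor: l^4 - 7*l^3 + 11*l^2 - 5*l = (l - 1)*(l^3 - 6*l^2 + 5*l) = (l - 5)*(l - 1)*(l^2 - l) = (l - 5)*(l - 1)^2*(l)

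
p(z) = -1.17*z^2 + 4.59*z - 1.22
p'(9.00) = -16.47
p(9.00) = -54.68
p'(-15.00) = 39.69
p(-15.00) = -333.32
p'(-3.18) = 12.03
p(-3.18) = -27.65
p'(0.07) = 4.43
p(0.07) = -0.90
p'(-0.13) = 4.89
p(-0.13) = -1.84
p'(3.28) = -3.09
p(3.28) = 1.25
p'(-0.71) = 6.25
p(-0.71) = -5.07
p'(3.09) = -2.64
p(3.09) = 1.79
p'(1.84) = 0.28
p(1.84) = 3.26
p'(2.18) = -0.51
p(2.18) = 3.23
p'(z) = 4.59 - 2.34*z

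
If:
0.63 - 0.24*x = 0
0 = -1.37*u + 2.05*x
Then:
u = 3.93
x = 2.62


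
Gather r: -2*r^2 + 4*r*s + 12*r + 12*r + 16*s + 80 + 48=-2*r^2 + r*(4*s + 24) + 16*s + 128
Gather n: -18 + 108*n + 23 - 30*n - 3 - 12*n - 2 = 66*n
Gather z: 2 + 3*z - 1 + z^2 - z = z^2 + 2*z + 1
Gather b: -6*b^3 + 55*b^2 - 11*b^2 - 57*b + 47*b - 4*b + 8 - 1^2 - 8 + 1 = -6*b^3 + 44*b^2 - 14*b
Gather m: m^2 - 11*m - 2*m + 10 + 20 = m^2 - 13*m + 30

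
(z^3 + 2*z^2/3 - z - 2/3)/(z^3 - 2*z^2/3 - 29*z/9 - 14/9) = 3*(z - 1)/(3*z - 7)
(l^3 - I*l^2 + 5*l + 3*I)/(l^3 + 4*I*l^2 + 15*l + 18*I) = (l + I)/(l + 6*I)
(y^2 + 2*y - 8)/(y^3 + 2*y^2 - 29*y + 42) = (y + 4)/(y^2 + 4*y - 21)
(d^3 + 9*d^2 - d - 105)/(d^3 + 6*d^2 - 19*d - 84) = (d^2 + 2*d - 15)/(d^2 - d - 12)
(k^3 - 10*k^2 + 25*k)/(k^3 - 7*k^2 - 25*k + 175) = k*(k - 5)/(k^2 - 2*k - 35)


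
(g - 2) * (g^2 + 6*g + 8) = g^3 + 4*g^2 - 4*g - 16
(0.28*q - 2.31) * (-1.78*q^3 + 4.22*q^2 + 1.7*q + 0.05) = -0.4984*q^4 + 5.2934*q^3 - 9.2722*q^2 - 3.913*q - 0.1155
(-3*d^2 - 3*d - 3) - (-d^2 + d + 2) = -2*d^2 - 4*d - 5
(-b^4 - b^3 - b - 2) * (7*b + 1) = -7*b^5 - 8*b^4 - b^3 - 7*b^2 - 15*b - 2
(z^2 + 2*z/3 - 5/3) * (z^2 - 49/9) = z^4 + 2*z^3/3 - 64*z^2/9 - 98*z/27 + 245/27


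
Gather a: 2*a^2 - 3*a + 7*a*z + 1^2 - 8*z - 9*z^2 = 2*a^2 + a*(7*z - 3) - 9*z^2 - 8*z + 1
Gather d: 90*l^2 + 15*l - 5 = 90*l^2 + 15*l - 5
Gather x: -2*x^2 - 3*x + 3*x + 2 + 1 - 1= 2 - 2*x^2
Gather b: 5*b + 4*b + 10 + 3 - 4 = 9*b + 9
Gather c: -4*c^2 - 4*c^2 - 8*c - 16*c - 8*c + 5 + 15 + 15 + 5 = -8*c^2 - 32*c + 40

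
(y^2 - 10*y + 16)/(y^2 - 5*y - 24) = (y - 2)/(y + 3)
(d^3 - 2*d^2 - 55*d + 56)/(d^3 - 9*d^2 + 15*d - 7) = (d^2 - d - 56)/(d^2 - 8*d + 7)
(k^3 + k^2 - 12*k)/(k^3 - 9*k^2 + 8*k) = (k^2 + k - 12)/(k^2 - 9*k + 8)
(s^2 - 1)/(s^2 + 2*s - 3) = (s + 1)/(s + 3)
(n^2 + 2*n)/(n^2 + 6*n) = (n + 2)/(n + 6)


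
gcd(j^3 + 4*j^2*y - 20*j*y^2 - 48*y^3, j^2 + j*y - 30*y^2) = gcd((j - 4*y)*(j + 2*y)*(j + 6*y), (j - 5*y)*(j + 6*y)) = j + 6*y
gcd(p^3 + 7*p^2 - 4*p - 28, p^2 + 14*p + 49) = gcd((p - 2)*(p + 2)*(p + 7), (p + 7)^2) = p + 7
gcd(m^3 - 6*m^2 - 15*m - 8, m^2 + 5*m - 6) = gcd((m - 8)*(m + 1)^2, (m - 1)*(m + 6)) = 1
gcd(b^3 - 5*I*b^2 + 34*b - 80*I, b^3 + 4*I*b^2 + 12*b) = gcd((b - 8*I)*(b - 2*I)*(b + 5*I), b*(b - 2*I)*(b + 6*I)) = b - 2*I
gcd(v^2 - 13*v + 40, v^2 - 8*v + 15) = v - 5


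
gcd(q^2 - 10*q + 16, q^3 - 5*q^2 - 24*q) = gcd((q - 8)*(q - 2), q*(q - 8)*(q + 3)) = q - 8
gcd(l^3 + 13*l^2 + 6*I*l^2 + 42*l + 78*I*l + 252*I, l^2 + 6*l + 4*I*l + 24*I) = l + 6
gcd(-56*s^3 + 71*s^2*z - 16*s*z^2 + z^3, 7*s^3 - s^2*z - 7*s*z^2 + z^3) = 7*s^2 - 8*s*z + z^2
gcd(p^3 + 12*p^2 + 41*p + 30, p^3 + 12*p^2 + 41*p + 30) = p^3 + 12*p^2 + 41*p + 30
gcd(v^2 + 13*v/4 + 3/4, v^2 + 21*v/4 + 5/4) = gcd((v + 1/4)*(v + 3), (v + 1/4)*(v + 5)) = v + 1/4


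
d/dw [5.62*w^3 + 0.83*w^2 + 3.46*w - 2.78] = 16.86*w^2 + 1.66*w + 3.46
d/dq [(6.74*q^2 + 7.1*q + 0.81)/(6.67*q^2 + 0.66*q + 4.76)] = (-42.9086*q^2 + 53.3594*q + 33.2614)/(44.4889*q^4 + 8.8044*q^3 + 63.934*q^2 + 6.2832*q + 22.6576)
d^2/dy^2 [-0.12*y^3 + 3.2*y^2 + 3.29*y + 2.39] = 6.4 - 0.72*y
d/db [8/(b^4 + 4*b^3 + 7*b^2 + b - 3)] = 8*(-4*b^3 - 12*b^2 - 14*b - 1)/(b^4 + 4*b^3 + 7*b^2 + b - 3)^2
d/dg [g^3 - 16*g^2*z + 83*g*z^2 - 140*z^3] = 3*g^2 - 32*g*z + 83*z^2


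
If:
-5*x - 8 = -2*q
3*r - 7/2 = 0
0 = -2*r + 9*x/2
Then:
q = 143/27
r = 7/6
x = 14/27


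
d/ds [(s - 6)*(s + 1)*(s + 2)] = 3*s^2 - 6*s - 16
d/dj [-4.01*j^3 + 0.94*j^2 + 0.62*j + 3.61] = -12.03*j^2 + 1.88*j + 0.62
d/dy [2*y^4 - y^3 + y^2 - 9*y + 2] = 8*y^3 - 3*y^2 + 2*y - 9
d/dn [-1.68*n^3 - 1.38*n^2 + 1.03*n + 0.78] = -5.04*n^2 - 2.76*n + 1.03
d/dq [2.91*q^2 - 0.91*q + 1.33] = 5.82*q - 0.91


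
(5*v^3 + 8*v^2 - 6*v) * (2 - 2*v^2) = -10*v^5 - 16*v^4 + 22*v^3 + 16*v^2 - 12*v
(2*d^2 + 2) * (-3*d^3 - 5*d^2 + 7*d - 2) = -6*d^5 - 10*d^4 + 8*d^3 - 14*d^2 + 14*d - 4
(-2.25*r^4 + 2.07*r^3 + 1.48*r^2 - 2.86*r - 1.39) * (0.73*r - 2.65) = -1.6425*r^5 + 7.4736*r^4 - 4.4051*r^3 - 6.0098*r^2 + 6.5643*r + 3.6835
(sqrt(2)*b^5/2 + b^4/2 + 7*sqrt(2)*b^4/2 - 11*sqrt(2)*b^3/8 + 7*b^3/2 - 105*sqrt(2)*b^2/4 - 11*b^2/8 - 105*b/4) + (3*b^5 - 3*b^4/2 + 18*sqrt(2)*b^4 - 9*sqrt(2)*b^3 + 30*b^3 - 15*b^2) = sqrt(2)*b^5/2 + 3*b^5 - b^4 + 43*sqrt(2)*b^4/2 - 83*sqrt(2)*b^3/8 + 67*b^3/2 - 105*sqrt(2)*b^2/4 - 131*b^2/8 - 105*b/4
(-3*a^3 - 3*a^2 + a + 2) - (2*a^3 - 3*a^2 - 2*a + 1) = -5*a^3 + 3*a + 1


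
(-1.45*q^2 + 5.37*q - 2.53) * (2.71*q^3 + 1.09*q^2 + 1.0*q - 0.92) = -3.9295*q^5 + 12.9722*q^4 - 2.453*q^3 + 3.9463*q^2 - 7.4704*q + 2.3276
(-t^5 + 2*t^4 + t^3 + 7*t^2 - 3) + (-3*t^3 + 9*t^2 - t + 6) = -t^5 + 2*t^4 - 2*t^3 + 16*t^2 - t + 3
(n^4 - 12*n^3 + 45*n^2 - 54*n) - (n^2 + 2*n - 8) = n^4 - 12*n^3 + 44*n^2 - 56*n + 8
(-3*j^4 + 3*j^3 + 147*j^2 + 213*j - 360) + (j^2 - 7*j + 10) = -3*j^4 + 3*j^3 + 148*j^2 + 206*j - 350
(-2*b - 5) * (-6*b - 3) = 12*b^2 + 36*b + 15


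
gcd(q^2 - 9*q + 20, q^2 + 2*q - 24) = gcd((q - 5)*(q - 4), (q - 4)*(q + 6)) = q - 4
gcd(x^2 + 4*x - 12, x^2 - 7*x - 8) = 1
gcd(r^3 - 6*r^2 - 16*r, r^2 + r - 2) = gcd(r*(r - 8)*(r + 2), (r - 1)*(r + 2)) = r + 2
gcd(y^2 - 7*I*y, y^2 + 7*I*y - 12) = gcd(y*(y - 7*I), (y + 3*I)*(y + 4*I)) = 1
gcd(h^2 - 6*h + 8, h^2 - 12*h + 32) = h - 4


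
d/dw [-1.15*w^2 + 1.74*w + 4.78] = 1.74 - 2.3*w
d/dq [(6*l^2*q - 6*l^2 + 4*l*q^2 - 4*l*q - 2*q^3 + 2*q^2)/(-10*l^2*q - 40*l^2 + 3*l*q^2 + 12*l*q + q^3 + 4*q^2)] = 2*(-(-10*l^2 + 6*l*q + 12*l + 3*q^2 + 8*q)*(3*l^2*q - 3*l^2 + 2*l*q^2 - 2*l*q - q^3 + q^2) + (3*l^2 + 4*l*q - 2*l - 3*q^2 + 2*q)*(-10*l^2*q - 40*l^2 + 3*l*q^2 + 12*l*q + q^3 + 4*q^2))/(-10*l^2*q - 40*l^2 + 3*l*q^2 + 12*l*q + q^3 + 4*q^2)^2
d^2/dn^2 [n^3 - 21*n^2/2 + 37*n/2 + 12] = 6*n - 21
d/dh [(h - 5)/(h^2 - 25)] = -1/(h^2 + 10*h + 25)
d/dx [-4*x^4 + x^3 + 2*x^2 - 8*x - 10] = -16*x^3 + 3*x^2 + 4*x - 8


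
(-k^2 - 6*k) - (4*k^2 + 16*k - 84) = -5*k^2 - 22*k + 84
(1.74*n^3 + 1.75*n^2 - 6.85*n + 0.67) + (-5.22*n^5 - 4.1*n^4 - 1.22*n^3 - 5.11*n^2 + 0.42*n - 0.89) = -5.22*n^5 - 4.1*n^4 + 0.52*n^3 - 3.36*n^2 - 6.43*n - 0.22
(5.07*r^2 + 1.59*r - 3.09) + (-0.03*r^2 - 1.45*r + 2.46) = 5.04*r^2 + 0.14*r - 0.63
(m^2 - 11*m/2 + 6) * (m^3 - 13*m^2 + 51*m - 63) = m^5 - 37*m^4/2 + 257*m^3/2 - 843*m^2/2 + 1305*m/2 - 378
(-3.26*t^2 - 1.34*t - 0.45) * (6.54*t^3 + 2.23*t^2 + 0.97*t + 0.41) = -21.3204*t^5 - 16.0334*t^4 - 9.0934*t^3 - 3.6399*t^2 - 0.9859*t - 0.1845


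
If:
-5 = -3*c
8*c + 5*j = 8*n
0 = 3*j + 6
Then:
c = 5/3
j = -2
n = 5/12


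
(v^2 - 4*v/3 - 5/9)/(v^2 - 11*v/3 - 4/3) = (v - 5/3)/(v - 4)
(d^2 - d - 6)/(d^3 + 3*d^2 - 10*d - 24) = 1/(d + 4)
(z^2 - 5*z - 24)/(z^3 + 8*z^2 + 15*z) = (z - 8)/(z*(z + 5))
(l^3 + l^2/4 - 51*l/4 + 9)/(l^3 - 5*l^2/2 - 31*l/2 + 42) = (4*l - 3)/(2*(2*l - 7))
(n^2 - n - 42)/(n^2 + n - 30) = (n - 7)/(n - 5)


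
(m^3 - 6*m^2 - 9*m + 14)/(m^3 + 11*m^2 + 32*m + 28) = (m^2 - 8*m + 7)/(m^2 + 9*m + 14)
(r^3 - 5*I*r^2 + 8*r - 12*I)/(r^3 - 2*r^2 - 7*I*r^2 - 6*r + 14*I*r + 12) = (r + 2*I)/(r - 2)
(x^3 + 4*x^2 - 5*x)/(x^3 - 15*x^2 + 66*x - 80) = x*(x^2 + 4*x - 5)/(x^3 - 15*x^2 + 66*x - 80)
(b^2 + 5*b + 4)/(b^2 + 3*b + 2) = (b + 4)/(b + 2)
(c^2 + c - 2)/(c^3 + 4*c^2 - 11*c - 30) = (c - 1)/(c^2 + 2*c - 15)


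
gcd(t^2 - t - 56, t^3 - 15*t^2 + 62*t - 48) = t - 8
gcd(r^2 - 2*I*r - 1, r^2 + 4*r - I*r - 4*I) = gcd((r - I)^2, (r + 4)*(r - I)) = r - I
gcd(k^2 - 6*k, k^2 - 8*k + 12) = k - 6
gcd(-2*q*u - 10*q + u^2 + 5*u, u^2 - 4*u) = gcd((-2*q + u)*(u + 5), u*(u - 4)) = 1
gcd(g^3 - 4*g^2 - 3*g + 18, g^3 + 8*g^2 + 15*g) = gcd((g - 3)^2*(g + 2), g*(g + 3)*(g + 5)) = 1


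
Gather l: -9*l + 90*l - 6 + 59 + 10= 81*l + 63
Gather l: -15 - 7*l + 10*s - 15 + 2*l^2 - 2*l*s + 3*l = 2*l^2 + l*(-2*s - 4) + 10*s - 30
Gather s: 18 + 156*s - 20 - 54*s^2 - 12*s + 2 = -54*s^2 + 144*s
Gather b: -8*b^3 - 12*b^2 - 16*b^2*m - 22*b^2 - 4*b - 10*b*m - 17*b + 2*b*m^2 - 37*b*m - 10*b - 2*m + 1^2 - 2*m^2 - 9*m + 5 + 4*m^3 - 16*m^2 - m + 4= -8*b^3 + b^2*(-16*m - 34) + b*(2*m^2 - 47*m - 31) + 4*m^3 - 18*m^2 - 12*m + 10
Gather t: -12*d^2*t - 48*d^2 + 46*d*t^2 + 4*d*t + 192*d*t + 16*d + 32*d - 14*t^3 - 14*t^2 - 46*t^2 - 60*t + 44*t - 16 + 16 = -48*d^2 + 48*d - 14*t^3 + t^2*(46*d - 60) + t*(-12*d^2 + 196*d - 16)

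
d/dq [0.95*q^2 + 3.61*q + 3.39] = 1.9*q + 3.61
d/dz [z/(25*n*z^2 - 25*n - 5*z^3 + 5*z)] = (5*n*z^2 - 5*n - z^3 - z*(10*n*z - 3*z^2 + 1) + z)/(5*(5*n*z^2 - 5*n - z^3 + z)^2)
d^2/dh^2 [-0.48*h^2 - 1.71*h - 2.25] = -0.960000000000000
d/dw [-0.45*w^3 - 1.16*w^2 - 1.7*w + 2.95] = -1.35*w^2 - 2.32*w - 1.7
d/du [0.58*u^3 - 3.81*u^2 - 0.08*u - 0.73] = 1.74*u^2 - 7.62*u - 0.08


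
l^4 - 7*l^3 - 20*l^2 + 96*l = l*(l - 8)*(l - 3)*(l + 4)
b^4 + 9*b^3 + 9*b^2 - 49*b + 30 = (b - 1)^2*(b + 5)*(b + 6)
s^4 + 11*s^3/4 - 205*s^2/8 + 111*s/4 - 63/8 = (s - 3)*(s - 3/4)*(s - 1/2)*(s + 7)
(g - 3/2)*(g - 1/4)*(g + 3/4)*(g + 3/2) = g^4 + g^3/2 - 39*g^2/16 - 9*g/8 + 27/64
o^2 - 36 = (o - 6)*(o + 6)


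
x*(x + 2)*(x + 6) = x^3 + 8*x^2 + 12*x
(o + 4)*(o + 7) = o^2 + 11*o + 28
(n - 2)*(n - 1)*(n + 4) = n^3 + n^2 - 10*n + 8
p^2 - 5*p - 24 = (p - 8)*(p + 3)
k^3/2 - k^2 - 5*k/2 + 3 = (k/2 + 1)*(k - 3)*(k - 1)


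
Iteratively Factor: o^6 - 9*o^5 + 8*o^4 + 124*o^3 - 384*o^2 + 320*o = (o - 4)*(o^5 - 5*o^4 - 12*o^3 + 76*o^2 - 80*o) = o*(o - 4)*(o^4 - 5*o^3 - 12*o^2 + 76*o - 80) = o*(o - 4)*(o - 2)*(o^3 - 3*o^2 - 18*o + 40) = o*(o - 4)*(o - 2)^2*(o^2 - o - 20) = o*(o - 5)*(o - 4)*(o - 2)^2*(o + 4)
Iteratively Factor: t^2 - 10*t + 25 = (t - 5)*(t - 5)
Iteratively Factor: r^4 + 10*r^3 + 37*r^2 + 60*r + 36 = (r + 3)*(r^3 + 7*r^2 + 16*r + 12) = (r + 3)^2*(r^2 + 4*r + 4) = (r + 2)*(r + 3)^2*(r + 2)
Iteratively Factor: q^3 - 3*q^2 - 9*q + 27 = (q + 3)*(q^2 - 6*q + 9) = (q - 3)*(q + 3)*(q - 3)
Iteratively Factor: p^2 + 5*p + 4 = (p + 1)*(p + 4)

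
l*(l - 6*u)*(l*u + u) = l^3*u - 6*l^2*u^2 + l^2*u - 6*l*u^2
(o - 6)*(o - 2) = o^2 - 8*o + 12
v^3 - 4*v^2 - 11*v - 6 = (v - 6)*(v + 1)^2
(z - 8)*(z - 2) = z^2 - 10*z + 16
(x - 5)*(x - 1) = x^2 - 6*x + 5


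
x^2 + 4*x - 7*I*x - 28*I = (x + 4)*(x - 7*I)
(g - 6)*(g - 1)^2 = g^3 - 8*g^2 + 13*g - 6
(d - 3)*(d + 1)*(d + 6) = d^3 + 4*d^2 - 15*d - 18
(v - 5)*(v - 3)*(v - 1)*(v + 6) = v^4 - 3*v^3 - 31*v^2 + 123*v - 90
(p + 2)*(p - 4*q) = p^2 - 4*p*q + 2*p - 8*q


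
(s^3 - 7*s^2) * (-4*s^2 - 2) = -4*s^5 + 28*s^4 - 2*s^3 + 14*s^2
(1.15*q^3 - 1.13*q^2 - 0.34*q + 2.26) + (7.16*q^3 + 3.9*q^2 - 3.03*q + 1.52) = 8.31*q^3 + 2.77*q^2 - 3.37*q + 3.78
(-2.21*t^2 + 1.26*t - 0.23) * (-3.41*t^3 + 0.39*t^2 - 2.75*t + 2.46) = 7.5361*t^5 - 5.1585*t^4 + 7.3532*t^3 - 8.9913*t^2 + 3.7321*t - 0.5658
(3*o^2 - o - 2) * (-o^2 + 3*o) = -3*o^4 + 10*o^3 - o^2 - 6*o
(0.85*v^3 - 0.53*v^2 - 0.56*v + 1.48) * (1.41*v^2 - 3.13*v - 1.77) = 1.1985*v^5 - 3.4078*v^4 - 0.6352*v^3 + 4.7777*v^2 - 3.6412*v - 2.6196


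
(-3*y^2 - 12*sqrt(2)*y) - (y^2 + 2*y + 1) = -4*y^2 - 12*sqrt(2)*y - 2*y - 1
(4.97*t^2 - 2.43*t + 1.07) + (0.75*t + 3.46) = 4.97*t^2 - 1.68*t + 4.53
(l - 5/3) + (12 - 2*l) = 31/3 - l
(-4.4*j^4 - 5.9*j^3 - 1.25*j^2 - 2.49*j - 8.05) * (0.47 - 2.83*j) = 12.452*j^5 + 14.629*j^4 + 0.7645*j^3 + 6.4592*j^2 + 21.6112*j - 3.7835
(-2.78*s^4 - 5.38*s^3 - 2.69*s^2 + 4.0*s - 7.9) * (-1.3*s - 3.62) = 3.614*s^5 + 17.0576*s^4 + 22.9726*s^3 + 4.5378*s^2 - 4.21*s + 28.598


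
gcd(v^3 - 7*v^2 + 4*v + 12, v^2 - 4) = v - 2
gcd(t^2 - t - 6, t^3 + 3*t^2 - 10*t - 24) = t^2 - t - 6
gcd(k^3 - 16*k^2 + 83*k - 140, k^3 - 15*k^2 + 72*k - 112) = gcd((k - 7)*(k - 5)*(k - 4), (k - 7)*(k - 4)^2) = k^2 - 11*k + 28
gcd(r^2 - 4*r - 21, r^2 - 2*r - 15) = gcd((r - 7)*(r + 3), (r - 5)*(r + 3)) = r + 3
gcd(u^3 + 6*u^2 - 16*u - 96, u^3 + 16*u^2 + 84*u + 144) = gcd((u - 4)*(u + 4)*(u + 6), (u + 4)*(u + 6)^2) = u^2 + 10*u + 24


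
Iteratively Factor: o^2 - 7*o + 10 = (o - 5)*(o - 2)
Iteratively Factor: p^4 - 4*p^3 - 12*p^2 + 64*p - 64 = (p - 2)*(p^3 - 2*p^2 - 16*p + 32) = (p - 4)*(p - 2)*(p^2 + 2*p - 8) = (p - 4)*(p - 2)^2*(p + 4)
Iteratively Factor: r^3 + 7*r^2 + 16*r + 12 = (r + 2)*(r^2 + 5*r + 6) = (r + 2)^2*(r + 3)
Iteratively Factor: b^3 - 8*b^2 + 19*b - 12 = (b - 1)*(b^2 - 7*b + 12) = (b - 4)*(b - 1)*(b - 3)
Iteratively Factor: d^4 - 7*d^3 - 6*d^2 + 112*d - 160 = (d - 5)*(d^3 - 2*d^2 - 16*d + 32) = (d - 5)*(d - 4)*(d^2 + 2*d - 8) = (d - 5)*(d - 4)*(d + 4)*(d - 2)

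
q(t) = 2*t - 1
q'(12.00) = 2.00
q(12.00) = 23.00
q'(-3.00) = 2.00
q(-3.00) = -7.00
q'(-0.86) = 2.00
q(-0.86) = -2.72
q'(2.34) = 2.00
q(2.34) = 3.68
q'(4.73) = 2.00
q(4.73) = 8.46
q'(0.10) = 2.00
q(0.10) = -0.80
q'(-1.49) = 2.00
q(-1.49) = -3.98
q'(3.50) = 2.00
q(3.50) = 6.00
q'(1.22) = 2.00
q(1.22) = 1.44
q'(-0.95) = 2.00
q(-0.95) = -2.90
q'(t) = 2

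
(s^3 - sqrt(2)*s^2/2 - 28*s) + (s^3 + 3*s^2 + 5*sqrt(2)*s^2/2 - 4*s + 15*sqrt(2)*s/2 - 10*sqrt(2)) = 2*s^3 + 2*sqrt(2)*s^2 + 3*s^2 - 32*s + 15*sqrt(2)*s/2 - 10*sqrt(2)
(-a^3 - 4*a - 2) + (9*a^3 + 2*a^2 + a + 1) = 8*a^3 + 2*a^2 - 3*a - 1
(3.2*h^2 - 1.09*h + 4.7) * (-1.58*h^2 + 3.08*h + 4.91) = -5.056*h^4 + 11.5782*h^3 + 4.9288*h^2 + 9.1241*h + 23.077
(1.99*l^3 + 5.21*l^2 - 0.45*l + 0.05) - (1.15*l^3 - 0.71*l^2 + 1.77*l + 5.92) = 0.84*l^3 + 5.92*l^2 - 2.22*l - 5.87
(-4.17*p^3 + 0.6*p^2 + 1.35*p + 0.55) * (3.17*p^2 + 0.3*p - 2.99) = -13.2189*p^5 + 0.651*p^4 + 16.9278*p^3 + 0.3545*p^2 - 3.8715*p - 1.6445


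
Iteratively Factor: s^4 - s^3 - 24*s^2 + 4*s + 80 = (s + 4)*(s^3 - 5*s^2 - 4*s + 20) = (s + 2)*(s + 4)*(s^2 - 7*s + 10) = (s - 5)*(s + 2)*(s + 4)*(s - 2)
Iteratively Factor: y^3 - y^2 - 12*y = (y + 3)*(y^2 - 4*y) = y*(y + 3)*(y - 4)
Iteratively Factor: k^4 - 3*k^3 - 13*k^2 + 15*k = (k - 5)*(k^3 + 2*k^2 - 3*k) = (k - 5)*(k + 3)*(k^2 - k) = k*(k - 5)*(k + 3)*(k - 1)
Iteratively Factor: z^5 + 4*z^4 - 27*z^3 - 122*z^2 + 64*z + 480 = (z + 4)*(z^4 - 27*z^2 - 14*z + 120) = (z - 2)*(z + 4)*(z^3 + 2*z^2 - 23*z - 60) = (z - 2)*(z + 4)^2*(z^2 - 2*z - 15) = (z - 2)*(z + 3)*(z + 4)^2*(z - 5)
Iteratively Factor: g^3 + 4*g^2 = (g + 4)*(g^2) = g*(g + 4)*(g)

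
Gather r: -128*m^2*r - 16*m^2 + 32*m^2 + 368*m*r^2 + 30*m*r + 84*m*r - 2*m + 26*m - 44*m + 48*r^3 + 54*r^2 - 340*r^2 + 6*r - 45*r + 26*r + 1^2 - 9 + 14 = 16*m^2 - 20*m + 48*r^3 + r^2*(368*m - 286) + r*(-128*m^2 + 114*m - 13) + 6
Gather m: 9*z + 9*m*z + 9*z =9*m*z + 18*z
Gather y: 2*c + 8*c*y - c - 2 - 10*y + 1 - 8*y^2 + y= c - 8*y^2 + y*(8*c - 9) - 1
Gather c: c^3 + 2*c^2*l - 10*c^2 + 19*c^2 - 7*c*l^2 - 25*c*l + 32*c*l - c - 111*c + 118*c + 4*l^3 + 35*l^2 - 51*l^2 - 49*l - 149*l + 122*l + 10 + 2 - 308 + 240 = c^3 + c^2*(2*l + 9) + c*(-7*l^2 + 7*l + 6) + 4*l^3 - 16*l^2 - 76*l - 56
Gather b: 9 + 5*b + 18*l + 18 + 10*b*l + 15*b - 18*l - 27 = b*(10*l + 20)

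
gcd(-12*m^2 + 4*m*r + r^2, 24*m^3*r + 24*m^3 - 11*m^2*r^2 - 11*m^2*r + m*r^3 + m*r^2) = 1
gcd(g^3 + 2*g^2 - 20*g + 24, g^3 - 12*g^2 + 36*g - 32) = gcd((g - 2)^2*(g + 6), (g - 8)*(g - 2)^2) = g^2 - 4*g + 4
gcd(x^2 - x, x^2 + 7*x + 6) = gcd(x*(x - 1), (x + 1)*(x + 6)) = 1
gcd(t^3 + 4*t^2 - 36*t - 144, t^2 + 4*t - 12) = t + 6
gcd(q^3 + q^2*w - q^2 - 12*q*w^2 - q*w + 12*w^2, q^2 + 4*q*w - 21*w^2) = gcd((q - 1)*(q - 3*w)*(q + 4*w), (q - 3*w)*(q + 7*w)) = q - 3*w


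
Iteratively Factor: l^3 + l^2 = (l + 1)*(l^2) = l*(l + 1)*(l)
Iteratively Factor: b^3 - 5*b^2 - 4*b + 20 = (b - 2)*(b^2 - 3*b - 10) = (b - 5)*(b - 2)*(b + 2)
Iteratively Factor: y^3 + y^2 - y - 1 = (y + 1)*(y^2 - 1) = (y + 1)^2*(y - 1)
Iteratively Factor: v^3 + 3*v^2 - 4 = (v + 2)*(v^2 + v - 2) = (v + 2)^2*(v - 1)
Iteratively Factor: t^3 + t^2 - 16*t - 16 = (t + 1)*(t^2 - 16) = (t - 4)*(t + 1)*(t + 4)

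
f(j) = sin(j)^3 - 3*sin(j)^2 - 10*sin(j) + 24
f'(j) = 3*sin(j)^2*cos(j) - 6*sin(j)*cos(j) - 10*cos(j)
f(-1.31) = 29.96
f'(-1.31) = -0.36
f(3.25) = 25.05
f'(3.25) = 9.26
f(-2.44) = 28.94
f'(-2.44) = 3.73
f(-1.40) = 29.98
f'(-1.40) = -0.20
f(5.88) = 27.40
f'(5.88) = -6.61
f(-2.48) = 28.78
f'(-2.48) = 4.09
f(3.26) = 25.14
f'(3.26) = 9.18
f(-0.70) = 28.93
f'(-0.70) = -3.74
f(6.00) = 26.54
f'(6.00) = -7.77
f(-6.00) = 20.99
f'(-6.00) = -10.99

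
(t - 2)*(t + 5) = t^2 + 3*t - 10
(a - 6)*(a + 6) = a^2 - 36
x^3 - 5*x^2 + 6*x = x*(x - 3)*(x - 2)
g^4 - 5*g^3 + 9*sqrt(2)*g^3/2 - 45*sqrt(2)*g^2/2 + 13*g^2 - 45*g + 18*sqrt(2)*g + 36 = (g - 4)*(g - 1)*(g + 3*sqrt(2)/2)*(g + 3*sqrt(2))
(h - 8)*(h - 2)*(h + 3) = h^3 - 7*h^2 - 14*h + 48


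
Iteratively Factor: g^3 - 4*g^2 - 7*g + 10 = (g - 1)*(g^2 - 3*g - 10) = (g - 5)*(g - 1)*(g + 2)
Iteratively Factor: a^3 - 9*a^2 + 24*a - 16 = (a - 4)*(a^2 - 5*a + 4) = (a - 4)^2*(a - 1)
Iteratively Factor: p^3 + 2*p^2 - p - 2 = (p - 1)*(p^2 + 3*p + 2) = (p - 1)*(p + 1)*(p + 2)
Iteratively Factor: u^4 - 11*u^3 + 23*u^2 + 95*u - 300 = (u - 5)*(u^3 - 6*u^2 - 7*u + 60) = (u - 5)^2*(u^2 - u - 12) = (u - 5)^2*(u + 3)*(u - 4)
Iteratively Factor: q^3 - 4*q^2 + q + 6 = (q + 1)*(q^2 - 5*q + 6) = (q - 2)*(q + 1)*(q - 3)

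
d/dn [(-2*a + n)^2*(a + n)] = 3*n*(-2*a + n)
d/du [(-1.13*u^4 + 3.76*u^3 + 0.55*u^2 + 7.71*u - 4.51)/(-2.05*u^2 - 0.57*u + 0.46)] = (4.633*u^5 - 5.7757*u^4 - 6.3656*u^3 + 20.6808*u^2 - 17.985*u + 0.975900000000001)/(4.2025*u^4 + 2.337*u^3 - 1.5611*u^2 - 0.5244*u + 0.2116)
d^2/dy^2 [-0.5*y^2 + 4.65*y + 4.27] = -1.00000000000000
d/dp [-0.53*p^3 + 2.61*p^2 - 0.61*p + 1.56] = -1.59*p^2 + 5.22*p - 0.61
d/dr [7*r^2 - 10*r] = 14*r - 10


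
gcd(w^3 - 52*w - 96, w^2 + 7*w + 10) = w + 2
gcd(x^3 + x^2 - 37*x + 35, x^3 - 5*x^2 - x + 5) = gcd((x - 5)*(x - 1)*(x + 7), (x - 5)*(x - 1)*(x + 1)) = x^2 - 6*x + 5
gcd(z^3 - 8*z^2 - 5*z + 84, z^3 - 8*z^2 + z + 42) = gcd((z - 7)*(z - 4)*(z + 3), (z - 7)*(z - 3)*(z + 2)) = z - 7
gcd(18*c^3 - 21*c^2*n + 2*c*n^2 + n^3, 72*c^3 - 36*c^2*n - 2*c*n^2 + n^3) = 6*c + n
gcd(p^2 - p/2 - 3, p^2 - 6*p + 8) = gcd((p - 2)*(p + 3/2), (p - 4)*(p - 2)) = p - 2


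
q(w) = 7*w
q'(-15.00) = 7.00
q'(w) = 7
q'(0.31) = 7.00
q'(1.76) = 7.00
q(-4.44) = -31.08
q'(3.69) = 7.00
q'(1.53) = 7.00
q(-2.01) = -14.07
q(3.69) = 25.83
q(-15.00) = -105.00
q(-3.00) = -21.00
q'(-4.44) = 7.00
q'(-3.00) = 7.00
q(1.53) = 10.71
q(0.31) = 2.17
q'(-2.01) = 7.00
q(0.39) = 2.73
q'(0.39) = 7.00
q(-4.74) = -33.18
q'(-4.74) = 7.00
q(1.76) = 12.32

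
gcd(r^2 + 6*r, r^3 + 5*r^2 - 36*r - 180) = r + 6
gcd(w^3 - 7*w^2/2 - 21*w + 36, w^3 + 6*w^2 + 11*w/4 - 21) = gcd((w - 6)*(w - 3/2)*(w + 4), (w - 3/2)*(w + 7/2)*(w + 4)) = w^2 + 5*w/2 - 6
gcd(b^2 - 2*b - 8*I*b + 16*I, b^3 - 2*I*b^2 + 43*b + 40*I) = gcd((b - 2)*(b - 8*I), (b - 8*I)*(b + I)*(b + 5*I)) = b - 8*I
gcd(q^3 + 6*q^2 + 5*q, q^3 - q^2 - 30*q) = q^2 + 5*q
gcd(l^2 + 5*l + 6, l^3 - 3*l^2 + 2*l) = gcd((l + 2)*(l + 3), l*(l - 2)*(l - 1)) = 1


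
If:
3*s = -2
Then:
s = -2/3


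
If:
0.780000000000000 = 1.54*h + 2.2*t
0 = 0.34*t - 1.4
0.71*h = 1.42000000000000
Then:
No Solution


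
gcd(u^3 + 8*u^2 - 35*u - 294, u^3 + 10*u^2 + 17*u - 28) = u + 7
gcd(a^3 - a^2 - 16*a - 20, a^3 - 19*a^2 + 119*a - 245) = a - 5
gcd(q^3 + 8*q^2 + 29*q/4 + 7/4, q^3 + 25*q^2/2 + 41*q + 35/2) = q^2 + 15*q/2 + 7/2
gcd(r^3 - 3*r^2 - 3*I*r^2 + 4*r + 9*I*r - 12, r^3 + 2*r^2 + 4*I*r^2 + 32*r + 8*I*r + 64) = r - 4*I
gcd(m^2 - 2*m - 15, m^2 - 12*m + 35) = m - 5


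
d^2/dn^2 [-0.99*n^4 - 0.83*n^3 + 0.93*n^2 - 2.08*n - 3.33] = -11.88*n^2 - 4.98*n + 1.86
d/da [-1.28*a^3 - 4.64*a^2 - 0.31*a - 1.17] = -3.84*a^2 - 9.28*a - 0.31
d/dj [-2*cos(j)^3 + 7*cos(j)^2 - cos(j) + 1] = (6*cos(j)^2 - 14*cos(j) + 1)*sin(j)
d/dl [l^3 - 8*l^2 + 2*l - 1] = 3*l^2 - 16*l + 2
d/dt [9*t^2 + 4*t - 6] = 18*t + 4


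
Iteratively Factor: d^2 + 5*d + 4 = (d + 1)*(d + 4)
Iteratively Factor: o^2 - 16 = (o + 4)*(o - 4)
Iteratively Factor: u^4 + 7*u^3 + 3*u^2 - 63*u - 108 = (u - 3)*(u^3 + 10*u^2 + 33*u + 36) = (u - 3)*(u + 4)*(u^2 + 6*u + 9) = (u - 3)*(u + 3)*(u + 4)*(u + 3)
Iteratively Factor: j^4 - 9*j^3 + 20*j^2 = (j)*(j^3 - 9*j^2 + 20*j) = j^2*(j^2 - 9*j + 20) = j^2*(j - 5)*(j - 4)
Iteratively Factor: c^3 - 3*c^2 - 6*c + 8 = (c - 1)*(c^2 - 2*c - 8) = (c - 1)*(c + 2)*(c - 4)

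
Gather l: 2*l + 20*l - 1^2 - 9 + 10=22*l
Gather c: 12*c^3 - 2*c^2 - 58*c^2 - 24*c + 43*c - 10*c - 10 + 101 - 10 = 12*c^3 - 60*c^2 + 9*c + 81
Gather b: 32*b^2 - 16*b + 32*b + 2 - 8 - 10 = 32*b^2 + 16*b - 16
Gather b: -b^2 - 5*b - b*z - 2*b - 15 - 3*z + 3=-b^2 + b*(-z - 7) - 3*z - 12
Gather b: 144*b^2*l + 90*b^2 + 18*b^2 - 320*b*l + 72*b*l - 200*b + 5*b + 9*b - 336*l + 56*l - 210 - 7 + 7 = b^2*(144*l + 108) + b*(-248*l - 186) - 280*l - 210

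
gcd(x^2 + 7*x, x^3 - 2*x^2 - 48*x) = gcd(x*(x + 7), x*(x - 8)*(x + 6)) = x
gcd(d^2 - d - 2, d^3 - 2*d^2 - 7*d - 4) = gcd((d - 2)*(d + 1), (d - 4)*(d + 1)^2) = d + 1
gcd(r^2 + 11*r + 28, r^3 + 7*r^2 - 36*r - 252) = r + 7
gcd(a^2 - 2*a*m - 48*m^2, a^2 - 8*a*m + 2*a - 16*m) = a - 8*m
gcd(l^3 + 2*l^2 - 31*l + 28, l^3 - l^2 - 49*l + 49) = l^2 + 6*l - 7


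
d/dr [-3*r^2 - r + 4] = -6*r - 1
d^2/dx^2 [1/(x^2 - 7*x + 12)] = 2*(-x^2 + 7*x + (2*x - 7)^2 - 12)/(x^2 - 7*x + 12)^3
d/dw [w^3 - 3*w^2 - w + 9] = 3*w^2 - 6*w - 1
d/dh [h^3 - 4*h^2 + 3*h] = 3*h^2 - 8*h + 3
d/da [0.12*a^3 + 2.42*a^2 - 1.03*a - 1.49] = 0.36*a^2 + 4.84*a - 1.03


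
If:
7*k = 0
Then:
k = 0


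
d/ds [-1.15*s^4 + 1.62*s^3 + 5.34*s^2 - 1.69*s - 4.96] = -4.6*s^3 + 4.86*s^2 + 10.68*s - 1.69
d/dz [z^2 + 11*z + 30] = 2*z + 11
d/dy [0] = 0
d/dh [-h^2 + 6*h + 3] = 6 - 2*h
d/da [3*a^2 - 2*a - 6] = 6*a - 2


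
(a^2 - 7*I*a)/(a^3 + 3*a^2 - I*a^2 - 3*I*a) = (a - 7*I)/(a^2 + a*(3 - I) - 3*I)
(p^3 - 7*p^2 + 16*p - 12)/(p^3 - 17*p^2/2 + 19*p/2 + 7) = 2*(p^2 - 5*p + 6)/(2*p^2 - 13*p - 7)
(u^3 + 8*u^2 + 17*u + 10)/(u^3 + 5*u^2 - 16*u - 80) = (u^2 + 3*u + 2)/(u^2 - 16)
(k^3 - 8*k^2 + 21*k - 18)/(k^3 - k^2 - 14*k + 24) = (k - 3)/(k + 4)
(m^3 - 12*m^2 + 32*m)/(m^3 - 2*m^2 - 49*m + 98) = m*(m^2 - 12*m + 32)/(m^3 - 2*m^2 - 49*m + 98)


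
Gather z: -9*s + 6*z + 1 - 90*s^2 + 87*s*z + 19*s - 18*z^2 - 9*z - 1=-90*s^2 + 10*s - 18*z^2 + z*(87*s - 3)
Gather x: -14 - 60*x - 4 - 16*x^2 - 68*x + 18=-16*x^2 - 128*x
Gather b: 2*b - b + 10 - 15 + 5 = b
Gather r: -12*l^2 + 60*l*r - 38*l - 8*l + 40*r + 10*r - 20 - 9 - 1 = -12*l^2 - 46*l + r*(60*l + 50) - 30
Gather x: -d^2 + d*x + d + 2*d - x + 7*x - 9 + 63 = -d^2 + 3*d + x*(d + 6) + 54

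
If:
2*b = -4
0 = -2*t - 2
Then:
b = -2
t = -1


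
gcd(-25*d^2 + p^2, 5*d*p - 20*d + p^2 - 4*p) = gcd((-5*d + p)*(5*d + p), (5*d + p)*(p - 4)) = 5*d + p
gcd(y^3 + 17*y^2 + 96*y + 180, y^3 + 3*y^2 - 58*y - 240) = y^2 + 11*y + 30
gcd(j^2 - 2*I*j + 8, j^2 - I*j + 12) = j - 4*I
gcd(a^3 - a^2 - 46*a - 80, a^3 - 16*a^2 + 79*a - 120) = a - 8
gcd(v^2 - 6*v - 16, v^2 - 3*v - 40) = v - 8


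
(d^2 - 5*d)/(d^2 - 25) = d/(d + 5)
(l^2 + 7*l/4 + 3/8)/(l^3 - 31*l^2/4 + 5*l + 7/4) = (l + 3/2)/(l^2 - 8*l + 7)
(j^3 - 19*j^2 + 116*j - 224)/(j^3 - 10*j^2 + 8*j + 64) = (j - 7)/(j + 2)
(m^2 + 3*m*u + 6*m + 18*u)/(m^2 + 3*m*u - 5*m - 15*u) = (m + 6)/(m - 5)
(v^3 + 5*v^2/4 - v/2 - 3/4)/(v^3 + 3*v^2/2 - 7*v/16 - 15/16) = 4*(v + 1)/(4*v + 5)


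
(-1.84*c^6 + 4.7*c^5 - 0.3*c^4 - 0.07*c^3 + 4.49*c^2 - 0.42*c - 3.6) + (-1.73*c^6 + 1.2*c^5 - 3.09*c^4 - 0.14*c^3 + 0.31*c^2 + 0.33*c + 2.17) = -3.57*c^6 + 5.9*c^5 - 3.39*c^4 - 0.21*c^3 + 4.8*c^2 - 0.09*c - 1.43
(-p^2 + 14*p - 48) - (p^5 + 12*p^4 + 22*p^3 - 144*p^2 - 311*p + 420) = -p^5 - 12*p^4 - 22*p^3 + 143*p^2 + 325*p - 468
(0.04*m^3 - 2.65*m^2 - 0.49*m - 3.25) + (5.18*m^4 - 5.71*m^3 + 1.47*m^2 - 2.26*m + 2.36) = 5.18*m^4 - 5.67*m^3 - 1.18*m^2 - 2.75*m - 0.89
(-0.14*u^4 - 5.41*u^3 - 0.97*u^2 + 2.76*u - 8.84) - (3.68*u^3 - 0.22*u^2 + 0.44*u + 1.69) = -0.14*u^4 - 9.09*u^3 - 0.75*u^2 + 2.32*u - 10.53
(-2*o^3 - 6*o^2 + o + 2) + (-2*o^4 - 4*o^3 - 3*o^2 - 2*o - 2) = -2*o^4 - 6*o^3 - 9*o^2 - o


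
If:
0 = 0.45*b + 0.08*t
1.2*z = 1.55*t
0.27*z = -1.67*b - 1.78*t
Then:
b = 0.00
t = 0.00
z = 0.00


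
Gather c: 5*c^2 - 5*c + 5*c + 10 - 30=5*c^2 - 20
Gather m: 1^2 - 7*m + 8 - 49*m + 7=16 - 56*m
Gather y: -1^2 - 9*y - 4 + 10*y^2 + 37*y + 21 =10*y^2 + 28*y + 16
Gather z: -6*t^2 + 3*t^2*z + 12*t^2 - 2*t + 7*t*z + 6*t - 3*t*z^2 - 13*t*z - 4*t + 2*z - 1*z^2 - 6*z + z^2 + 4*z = 6*t^2 - 3*t*z^2 + z*(3*t^2 - 6*t)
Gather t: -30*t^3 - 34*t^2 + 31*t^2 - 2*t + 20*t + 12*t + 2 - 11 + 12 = -30*t^3 - 3*t^2 + 30*t + 3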